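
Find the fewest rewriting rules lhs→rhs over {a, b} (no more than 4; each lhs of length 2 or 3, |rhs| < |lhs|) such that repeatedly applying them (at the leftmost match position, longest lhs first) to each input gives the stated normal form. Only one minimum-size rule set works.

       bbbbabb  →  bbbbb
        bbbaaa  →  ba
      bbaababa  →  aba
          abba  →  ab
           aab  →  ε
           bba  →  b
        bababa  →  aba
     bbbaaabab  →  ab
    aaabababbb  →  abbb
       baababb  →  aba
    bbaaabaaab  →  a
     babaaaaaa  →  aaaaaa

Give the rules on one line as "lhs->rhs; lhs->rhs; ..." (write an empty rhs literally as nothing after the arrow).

  | bbbbabb => bbbbb
  | bbbaaa => bbaa => ba
  | bbaababa => bababa => baaba => aba
  | abba => ab

aab->; baa->a; bab->ba; bba->b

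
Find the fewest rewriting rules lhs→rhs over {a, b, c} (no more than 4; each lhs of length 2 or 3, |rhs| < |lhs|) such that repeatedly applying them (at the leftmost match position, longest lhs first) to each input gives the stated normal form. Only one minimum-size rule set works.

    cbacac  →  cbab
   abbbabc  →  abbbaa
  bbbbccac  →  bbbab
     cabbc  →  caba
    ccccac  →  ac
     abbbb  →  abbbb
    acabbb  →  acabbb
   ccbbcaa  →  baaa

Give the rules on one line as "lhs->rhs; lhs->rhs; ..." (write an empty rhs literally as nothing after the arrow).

  | cbacac => cbab
  | abbbabc => abbbaa
  | bbbbccac => bbbacac => bbbab
  | cabbc => caba

bc->a; cac->b; cc->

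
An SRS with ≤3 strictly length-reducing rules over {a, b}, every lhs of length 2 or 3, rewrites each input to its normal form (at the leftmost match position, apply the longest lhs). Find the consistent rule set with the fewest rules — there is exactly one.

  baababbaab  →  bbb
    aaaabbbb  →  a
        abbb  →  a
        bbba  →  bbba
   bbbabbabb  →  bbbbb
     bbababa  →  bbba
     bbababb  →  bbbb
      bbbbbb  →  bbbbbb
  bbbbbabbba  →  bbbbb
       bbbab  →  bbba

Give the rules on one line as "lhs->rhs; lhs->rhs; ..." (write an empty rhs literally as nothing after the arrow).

aa->; aaa->; ab->a

  | baababbaab => bbabbaab => bbabaab => bbaaab => bbb
  | aaaabbbb => abbbb => abbb => abb => ab => a
  | abbb => abb => ab => a
  | bbba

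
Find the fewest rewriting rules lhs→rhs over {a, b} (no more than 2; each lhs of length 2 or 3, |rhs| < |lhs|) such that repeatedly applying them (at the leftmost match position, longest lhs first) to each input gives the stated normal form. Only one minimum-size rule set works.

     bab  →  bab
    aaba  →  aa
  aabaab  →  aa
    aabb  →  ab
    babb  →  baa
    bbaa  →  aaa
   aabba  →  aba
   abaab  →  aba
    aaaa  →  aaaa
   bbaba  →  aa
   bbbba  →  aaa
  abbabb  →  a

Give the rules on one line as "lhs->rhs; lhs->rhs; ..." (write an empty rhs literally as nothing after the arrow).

aab->a; bb->a

  | bab
  | aaba => aa
  | aabaab => aaab => aa
  | aabb => ab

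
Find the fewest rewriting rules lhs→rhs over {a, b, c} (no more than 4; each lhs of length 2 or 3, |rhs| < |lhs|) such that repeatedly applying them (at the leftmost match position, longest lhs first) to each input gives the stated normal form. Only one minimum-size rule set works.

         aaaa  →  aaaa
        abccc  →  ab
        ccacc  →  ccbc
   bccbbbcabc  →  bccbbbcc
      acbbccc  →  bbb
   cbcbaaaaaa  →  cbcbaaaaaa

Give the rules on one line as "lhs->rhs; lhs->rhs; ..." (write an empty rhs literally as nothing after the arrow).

  | aaaa
  | abccc => ab
  | ccacc => ccbc
  | bccbbbcabc => bccbbbcc

ac->b; cab->c; ccc->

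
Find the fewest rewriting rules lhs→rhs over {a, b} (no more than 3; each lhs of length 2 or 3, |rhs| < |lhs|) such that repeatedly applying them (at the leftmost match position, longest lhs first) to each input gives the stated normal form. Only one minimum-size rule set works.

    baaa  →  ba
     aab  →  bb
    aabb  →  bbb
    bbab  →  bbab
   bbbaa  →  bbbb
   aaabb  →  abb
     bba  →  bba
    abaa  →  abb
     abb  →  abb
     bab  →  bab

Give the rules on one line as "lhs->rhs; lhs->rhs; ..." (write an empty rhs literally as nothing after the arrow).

aa->b; aaa->a

  | baaa => ba
  | aab => bb
  | aabb => bbb
  | bbab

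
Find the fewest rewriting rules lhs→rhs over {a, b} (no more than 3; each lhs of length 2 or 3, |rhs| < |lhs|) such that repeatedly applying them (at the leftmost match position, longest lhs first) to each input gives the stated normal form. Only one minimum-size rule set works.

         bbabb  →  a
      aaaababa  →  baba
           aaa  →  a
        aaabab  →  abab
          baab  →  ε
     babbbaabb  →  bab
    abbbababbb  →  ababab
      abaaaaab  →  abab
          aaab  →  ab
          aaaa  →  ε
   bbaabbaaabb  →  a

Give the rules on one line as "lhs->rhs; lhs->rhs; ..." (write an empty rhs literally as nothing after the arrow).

  | bbabb => abb => a
  | aaaababa => aababa => baba
  | aaa => a
  | aaabab => abab

aa->; bb->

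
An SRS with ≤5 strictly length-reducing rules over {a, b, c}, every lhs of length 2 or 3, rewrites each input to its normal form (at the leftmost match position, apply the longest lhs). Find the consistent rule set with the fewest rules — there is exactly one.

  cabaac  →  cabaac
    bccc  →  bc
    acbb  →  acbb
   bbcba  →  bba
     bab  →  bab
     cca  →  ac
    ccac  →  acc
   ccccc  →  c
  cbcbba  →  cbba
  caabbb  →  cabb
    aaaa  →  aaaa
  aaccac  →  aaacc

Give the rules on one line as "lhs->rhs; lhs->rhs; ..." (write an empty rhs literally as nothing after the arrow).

aab->a; bcb->b; cca->ac; ccc->c

  | cabaac
  | bccc => bc
  | acbb
  | bbcba => bba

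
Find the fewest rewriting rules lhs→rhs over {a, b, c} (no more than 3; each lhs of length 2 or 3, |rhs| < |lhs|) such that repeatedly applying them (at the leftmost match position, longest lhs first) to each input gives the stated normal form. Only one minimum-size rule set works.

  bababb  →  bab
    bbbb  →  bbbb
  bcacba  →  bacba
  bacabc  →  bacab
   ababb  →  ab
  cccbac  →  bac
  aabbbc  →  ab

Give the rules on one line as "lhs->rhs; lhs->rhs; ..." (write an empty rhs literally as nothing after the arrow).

  | bababb => bab
  | bbbb
  | bcacba => bacba
  | bacabc => bacab

abb->; bc->b; ccc->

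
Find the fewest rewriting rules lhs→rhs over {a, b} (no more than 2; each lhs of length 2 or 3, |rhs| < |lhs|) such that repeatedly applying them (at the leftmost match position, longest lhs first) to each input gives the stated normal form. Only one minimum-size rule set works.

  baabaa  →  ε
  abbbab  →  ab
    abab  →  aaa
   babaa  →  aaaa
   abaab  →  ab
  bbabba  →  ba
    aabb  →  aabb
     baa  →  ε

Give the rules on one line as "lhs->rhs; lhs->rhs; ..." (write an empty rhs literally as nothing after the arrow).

  | baabaa => baa => ε
  | abbbab => abbaa => ab
  | abab => aaa
  | babaa => aaaa

baa->; bab->aa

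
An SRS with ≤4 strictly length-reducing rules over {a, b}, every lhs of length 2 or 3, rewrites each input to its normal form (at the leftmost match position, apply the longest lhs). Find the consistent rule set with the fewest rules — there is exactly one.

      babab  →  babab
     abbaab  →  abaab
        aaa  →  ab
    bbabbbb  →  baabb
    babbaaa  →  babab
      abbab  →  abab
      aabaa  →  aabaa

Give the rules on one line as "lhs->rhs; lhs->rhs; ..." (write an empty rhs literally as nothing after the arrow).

  | babab
  | abbaab => abaab
  | aaa => ab
  | bbabbbb => babbbb => baabb

aaa->ab; bba->ba; bbb->ab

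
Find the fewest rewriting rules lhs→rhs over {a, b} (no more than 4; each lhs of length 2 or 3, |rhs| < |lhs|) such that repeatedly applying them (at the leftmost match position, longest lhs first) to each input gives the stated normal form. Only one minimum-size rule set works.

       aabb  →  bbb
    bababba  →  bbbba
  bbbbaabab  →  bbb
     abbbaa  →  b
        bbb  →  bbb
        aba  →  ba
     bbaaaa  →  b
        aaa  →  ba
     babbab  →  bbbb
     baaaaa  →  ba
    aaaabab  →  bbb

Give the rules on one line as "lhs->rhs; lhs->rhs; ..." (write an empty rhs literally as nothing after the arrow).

  | aabb => bbb
  | bababba => bbabba => bbbba
  | bbbbaabab => bbbaabab => bbaabab => baabab => aabab => bbab => bbb
  | abbbaa => bbbaa => bbaa => baa => aa => b

aa->b; ab->b; baa->aa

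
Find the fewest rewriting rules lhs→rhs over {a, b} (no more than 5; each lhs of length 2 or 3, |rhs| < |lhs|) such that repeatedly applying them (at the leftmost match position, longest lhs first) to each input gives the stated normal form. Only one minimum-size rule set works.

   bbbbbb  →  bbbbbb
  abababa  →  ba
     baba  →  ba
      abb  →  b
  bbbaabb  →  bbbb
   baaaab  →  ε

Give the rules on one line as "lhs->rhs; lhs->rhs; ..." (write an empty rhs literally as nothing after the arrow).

  | bbbbbb
  | abababa => baba => ba
  | baba => ba
  | abb => b

ab->; aba->; baa->ab; bab->b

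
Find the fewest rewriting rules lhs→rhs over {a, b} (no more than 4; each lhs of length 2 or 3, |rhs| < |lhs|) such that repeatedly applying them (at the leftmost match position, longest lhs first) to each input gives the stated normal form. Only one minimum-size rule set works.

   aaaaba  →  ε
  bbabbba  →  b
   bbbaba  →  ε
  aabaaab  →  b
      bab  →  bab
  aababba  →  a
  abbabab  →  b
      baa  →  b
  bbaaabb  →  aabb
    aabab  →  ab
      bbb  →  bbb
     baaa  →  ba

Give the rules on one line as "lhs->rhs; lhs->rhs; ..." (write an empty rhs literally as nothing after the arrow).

aaa->; aba->; baa->b; bba->

  | aaaaba => aba => ε
  | bbabbba => bbba => b
  | bbbaba => bba => ε
  | aabaaab => aaab => b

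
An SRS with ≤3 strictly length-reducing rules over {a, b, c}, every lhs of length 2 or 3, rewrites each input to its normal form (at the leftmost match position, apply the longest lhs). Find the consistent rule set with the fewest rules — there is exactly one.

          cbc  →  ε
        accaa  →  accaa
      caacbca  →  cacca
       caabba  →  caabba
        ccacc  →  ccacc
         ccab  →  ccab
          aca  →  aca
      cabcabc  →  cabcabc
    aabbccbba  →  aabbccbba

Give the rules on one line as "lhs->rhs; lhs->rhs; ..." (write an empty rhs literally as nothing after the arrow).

acb->c; cbc->

  | cbc => ε
  | accaa
  | caacbca => cacca
  | caabba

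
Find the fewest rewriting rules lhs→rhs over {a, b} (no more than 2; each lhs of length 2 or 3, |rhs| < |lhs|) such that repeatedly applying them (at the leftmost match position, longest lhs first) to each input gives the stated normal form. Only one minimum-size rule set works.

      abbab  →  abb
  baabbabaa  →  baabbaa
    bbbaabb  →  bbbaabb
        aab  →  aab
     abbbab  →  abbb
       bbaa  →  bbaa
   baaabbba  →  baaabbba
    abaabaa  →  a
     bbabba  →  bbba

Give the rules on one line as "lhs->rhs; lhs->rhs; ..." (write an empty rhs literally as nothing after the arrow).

aba->; bab->b

  | abbab => abb
  | baabbabaa => baabbaa
  | bbbaabb
  | aab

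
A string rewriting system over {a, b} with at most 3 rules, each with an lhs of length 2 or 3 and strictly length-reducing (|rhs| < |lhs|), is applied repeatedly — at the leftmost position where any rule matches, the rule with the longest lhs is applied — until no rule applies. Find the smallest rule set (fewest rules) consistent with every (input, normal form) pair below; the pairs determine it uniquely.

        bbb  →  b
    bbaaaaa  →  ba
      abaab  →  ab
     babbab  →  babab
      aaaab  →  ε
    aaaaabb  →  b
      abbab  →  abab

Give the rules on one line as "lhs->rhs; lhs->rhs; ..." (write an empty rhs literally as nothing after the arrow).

  | bbb => bb => b
  | bbaaaaa => baaaaa => baaaa => baaa => baa => ba
  | abaab => ab
  | babbab => babab

aa->a; aab->; bb->b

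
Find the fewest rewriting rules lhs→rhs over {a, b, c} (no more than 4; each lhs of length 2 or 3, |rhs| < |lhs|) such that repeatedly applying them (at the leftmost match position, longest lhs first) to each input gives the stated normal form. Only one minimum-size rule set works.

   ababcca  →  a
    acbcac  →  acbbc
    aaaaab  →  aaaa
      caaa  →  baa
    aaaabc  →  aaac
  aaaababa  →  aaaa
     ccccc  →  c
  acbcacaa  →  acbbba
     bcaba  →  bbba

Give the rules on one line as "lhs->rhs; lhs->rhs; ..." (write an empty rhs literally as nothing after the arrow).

  | ababcca => abcca => cca => a
  | acbcac => acbbc
  | aaaaab => aaaa
  | caaa => baa

ab->; ca->b; cc->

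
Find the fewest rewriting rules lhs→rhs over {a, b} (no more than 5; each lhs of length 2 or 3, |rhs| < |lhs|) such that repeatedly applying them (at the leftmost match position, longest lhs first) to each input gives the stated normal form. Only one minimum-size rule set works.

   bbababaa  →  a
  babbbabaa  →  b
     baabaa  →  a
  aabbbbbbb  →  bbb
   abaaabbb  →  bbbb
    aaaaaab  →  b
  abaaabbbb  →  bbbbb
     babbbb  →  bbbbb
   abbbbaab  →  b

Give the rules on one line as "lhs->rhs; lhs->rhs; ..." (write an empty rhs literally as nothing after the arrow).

  | bbababaa => babaa => bbaa => a
  | babbbabaa => bbbbabaa => bbbaa => ba => b
  | baabaa => babaa => bbaa => a
  | aabbbbbbb => abbbbb => bbb

ab->b; abb->; ba->b; bba->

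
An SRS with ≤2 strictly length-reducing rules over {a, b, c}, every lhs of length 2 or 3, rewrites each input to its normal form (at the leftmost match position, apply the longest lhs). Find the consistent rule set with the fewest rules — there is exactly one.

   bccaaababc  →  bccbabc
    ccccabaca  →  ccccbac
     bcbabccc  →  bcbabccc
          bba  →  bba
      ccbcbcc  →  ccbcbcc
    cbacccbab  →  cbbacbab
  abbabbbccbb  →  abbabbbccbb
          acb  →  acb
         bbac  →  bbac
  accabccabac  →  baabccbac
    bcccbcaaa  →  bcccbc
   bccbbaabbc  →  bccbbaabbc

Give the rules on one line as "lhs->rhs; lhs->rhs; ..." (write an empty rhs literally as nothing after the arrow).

  | bccaaababc => bccaababc => bccababc => bccbabc
  | ccccabaca => ccccbaca => ccccbac
  | bcbabccc
  | bba

acc->ba; ca->c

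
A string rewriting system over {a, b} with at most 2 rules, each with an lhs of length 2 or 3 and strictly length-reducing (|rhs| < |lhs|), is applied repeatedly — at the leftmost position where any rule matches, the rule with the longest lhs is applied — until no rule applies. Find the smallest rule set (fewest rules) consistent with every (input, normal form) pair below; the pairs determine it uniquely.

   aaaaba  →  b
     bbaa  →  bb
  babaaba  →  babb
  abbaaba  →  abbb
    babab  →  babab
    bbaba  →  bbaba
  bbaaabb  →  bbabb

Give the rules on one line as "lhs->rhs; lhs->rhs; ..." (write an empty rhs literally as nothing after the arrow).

aa->; aab->ba

  | aaaaba => aaba => baa => b
  | bbaa => bb
  | babaaba => babbaa => babb
  | abbaaba => abbbaa => abbb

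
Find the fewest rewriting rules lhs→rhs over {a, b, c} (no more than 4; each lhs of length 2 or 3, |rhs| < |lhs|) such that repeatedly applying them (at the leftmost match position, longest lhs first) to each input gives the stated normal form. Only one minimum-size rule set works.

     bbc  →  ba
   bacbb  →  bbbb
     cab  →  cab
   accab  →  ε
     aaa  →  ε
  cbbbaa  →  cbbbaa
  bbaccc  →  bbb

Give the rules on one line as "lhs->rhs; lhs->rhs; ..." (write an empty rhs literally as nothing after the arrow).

aaa->; aab->; ac->b; bc->a

  | bbc => ba
  | bacbb => bbbb
  | cab
  | accab => bcab => aab => ε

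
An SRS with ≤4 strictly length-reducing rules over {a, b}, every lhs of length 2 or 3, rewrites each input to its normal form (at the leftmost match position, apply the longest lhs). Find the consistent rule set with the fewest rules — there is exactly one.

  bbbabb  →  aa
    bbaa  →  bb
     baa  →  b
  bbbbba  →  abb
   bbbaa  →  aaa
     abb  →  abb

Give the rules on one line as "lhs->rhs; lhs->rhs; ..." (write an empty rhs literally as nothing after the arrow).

  | bbbabb => aabb => aab => aa
  | bbaa => bba => bb
  | baa => ba => b
  | bbbbba => abba => abb

aab->aa; ba->b; bbb->a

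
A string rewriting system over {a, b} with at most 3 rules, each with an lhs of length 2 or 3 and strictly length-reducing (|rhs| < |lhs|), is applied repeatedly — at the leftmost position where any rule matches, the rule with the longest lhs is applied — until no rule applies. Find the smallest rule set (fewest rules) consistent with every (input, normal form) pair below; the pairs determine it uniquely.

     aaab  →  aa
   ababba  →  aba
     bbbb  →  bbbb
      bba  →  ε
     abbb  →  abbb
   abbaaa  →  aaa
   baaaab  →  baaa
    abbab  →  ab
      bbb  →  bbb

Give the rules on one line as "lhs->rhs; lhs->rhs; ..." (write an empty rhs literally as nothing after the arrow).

aab->a; bba->

  | aaab => aa
  | ababba => aba
  | bbbb
  | bba => ε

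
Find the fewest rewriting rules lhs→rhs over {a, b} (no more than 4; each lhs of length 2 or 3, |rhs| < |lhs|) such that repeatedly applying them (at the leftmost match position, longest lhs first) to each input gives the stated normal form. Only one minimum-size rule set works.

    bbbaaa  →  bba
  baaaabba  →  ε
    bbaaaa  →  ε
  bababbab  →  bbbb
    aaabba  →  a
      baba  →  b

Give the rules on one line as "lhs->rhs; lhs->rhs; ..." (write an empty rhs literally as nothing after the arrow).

ab->b; aba->; abb->b; baa->

  | bbbaaa => bba
  | baaaabba => aabba => aba => ε
  | bbaaaa => baa => ε
  | bababbab => bbbab => bbbb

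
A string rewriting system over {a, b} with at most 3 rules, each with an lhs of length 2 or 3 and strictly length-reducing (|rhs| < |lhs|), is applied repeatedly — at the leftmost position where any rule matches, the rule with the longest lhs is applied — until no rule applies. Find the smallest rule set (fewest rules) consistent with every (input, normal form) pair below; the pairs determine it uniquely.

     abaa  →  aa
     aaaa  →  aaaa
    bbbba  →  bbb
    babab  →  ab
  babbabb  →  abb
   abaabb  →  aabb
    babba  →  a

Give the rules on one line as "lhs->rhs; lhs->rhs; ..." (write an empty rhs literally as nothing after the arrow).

ba->; bab->ba

  | abaa => aa
  | aaaa
  | bbbba => bbb
  | babab => baab => ab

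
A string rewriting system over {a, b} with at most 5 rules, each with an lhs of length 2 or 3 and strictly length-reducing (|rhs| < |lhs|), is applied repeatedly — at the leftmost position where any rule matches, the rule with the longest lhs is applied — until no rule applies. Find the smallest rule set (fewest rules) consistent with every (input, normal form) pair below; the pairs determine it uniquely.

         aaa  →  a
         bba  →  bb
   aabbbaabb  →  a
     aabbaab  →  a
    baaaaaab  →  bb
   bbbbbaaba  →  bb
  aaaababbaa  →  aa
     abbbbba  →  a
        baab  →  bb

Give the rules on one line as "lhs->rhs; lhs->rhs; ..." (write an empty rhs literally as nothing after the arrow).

aaa->a; ab->; ba->b; bbb->a

  | aaa => a
  | bba => bb
  | aabbbaabb => abbaabb => baabb => babb => bbb => a
  | aabbaab => abaab => aab => a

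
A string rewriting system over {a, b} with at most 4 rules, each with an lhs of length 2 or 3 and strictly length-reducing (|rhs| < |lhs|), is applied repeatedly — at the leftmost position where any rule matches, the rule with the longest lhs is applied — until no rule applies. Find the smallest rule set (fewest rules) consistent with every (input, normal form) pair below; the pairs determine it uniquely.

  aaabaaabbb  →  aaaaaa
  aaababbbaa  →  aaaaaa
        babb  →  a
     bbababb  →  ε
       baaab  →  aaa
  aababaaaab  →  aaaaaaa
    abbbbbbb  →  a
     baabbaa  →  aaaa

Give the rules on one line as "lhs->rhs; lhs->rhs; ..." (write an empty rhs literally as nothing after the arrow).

  | aaabaaabbb => aaaaaabbb => aaaaaabb => aaaaaab => aaaaaa
  | aaababbbaa => aaaabbbaa => aaaabbaa => aaaabaa => aaaaaa
  | babb => abb => ab => a
  | bbababb => bbabb => bbb => ε

ab->a; ba->a; bba->b; bbb->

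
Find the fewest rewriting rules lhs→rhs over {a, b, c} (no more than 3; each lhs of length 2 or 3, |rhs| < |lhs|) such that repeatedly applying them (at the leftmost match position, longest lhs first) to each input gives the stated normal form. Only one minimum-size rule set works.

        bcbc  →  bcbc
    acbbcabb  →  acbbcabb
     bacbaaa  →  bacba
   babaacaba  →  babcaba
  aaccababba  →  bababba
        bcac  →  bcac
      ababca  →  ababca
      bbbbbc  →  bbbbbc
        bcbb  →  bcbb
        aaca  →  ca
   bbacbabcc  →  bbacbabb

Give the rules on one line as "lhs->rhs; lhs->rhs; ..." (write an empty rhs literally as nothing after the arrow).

aa->; cc->b

  | bcbc
  | acbbcabb
  | bacbaaa => bacba
  | babaacaba => babcaba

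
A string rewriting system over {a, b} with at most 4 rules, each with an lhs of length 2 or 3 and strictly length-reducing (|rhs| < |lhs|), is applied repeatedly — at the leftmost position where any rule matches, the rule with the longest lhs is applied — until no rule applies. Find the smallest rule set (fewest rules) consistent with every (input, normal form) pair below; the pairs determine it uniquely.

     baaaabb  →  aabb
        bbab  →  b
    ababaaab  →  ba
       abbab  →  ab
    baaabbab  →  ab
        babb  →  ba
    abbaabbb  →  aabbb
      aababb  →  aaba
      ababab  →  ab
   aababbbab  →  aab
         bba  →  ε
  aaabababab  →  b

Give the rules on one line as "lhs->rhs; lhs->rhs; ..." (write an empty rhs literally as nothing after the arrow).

  | baaaabb => aabb
  | bbab => b
  | ababaaab => abaaaab => aaab => bab => ba
  | abbab => ab

aaa->ba; baa->; bab->ba; bba->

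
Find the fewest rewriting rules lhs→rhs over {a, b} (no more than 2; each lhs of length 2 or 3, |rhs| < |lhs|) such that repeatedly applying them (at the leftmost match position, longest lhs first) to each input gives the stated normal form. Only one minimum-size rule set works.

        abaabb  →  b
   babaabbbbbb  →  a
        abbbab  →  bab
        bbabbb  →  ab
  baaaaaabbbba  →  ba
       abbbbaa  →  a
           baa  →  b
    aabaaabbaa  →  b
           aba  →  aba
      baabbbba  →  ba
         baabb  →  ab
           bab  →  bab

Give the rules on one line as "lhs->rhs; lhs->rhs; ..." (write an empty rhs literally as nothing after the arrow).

  | abaabb => abbb => aab => b
  | babaabbbbbb => babbbbbbb => baabbbbb => bbbbbb => abbbb => aabb => bb => a
  | abbbab => aabab => bab
  | bbabbb => aabbb => bbb => ab

aa->; bb->a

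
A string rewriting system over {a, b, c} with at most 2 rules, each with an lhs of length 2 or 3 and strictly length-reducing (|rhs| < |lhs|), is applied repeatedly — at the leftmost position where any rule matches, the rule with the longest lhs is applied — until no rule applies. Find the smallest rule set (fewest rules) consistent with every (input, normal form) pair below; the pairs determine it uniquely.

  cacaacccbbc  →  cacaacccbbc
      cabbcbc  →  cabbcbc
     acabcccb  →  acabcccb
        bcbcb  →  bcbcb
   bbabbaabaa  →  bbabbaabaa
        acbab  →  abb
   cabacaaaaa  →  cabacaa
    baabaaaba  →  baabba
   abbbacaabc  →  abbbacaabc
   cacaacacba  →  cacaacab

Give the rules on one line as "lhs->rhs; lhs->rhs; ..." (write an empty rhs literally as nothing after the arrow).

aaa->; cba->b

  | cacaacccbbc
  | cabbcbc
  | acabcccb
  | bcbcb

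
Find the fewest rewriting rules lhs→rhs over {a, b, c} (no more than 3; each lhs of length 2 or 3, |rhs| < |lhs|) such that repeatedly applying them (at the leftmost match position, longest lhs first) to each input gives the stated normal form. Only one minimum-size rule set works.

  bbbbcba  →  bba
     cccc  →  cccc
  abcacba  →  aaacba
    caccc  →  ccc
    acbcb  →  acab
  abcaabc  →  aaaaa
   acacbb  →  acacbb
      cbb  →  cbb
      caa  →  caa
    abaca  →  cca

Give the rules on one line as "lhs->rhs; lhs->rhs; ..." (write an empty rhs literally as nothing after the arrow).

  | bbbbcba => bbbaba => bbbc => bba
  | cccc
  | abcacba => aaacba
  | caccc => ccc

aba->c; acc->c; bc->a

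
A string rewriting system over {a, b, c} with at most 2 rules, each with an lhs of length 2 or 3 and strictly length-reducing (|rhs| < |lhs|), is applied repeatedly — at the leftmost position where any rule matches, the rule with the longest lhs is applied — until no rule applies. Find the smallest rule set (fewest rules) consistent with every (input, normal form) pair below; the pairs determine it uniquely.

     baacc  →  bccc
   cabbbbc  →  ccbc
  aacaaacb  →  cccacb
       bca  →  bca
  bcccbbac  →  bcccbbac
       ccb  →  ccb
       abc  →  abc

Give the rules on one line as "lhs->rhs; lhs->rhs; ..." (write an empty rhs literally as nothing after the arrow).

  | baacc => bccc
  | cabbbbc => caabc => ccbc
  | aacaaacb => ccaaacb => cccacb
  | bca

aa->c; bbb->a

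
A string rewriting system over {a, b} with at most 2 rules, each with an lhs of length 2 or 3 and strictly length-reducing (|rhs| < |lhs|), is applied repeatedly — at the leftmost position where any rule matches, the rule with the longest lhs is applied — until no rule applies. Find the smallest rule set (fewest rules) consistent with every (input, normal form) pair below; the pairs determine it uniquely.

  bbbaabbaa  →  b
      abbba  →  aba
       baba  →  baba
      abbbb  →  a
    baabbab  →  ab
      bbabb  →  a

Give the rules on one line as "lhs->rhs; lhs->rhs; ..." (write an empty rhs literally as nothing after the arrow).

aa->b; bb->

  | bbbaabbaa => baabbaa => bbbbaa => bbaa => aa => b
  | abbba => aba
  | baba
  | abbbb => abb => a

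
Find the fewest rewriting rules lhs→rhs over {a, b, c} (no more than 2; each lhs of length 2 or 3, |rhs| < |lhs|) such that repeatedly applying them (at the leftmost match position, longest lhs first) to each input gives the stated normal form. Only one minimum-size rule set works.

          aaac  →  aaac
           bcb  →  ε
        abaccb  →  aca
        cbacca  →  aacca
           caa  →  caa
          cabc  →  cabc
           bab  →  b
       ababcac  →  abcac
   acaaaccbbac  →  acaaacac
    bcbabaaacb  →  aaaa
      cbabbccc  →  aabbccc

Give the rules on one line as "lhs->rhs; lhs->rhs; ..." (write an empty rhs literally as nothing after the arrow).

  | aaac
  | bcb => ba => ε
  | abaccb => accb => aca
  | cbacca => aacca

ba->; cb->a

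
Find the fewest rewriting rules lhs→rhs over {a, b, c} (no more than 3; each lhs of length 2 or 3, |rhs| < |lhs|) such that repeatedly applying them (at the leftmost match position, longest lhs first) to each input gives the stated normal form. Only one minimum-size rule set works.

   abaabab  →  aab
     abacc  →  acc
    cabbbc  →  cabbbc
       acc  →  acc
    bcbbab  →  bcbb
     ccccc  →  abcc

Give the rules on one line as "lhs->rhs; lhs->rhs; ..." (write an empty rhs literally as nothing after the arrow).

ba->; ccc->ab

  | abaabab => aabab => aab
  | abacc => acc
  | cabbbc
  | acc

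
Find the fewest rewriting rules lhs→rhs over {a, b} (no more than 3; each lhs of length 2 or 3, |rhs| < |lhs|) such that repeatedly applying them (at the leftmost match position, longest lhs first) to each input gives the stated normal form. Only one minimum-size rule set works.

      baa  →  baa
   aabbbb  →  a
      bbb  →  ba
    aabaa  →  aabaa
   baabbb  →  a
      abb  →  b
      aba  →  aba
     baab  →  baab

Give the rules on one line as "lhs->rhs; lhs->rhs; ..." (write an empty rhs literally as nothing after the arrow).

abb->b; bb->a; bbb->ba

  | baa
  | aabbbb => abbb => bb => a
  | bbb => ba
  | aabaa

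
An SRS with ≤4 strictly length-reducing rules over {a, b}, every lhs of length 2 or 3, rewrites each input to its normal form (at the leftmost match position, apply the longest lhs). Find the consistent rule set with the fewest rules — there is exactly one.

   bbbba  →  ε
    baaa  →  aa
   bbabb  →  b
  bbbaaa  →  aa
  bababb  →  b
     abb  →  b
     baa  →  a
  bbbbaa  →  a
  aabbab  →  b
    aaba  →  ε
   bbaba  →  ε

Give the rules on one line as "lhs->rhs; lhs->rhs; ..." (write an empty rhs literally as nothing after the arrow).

  | bbbba => bbba => bba => ba => ε
  | baaa => aa
  | bbabb => babb => bb => b
  | bbbaaa => bbaaa => baaa => aa

ab->b; ba->; bb->b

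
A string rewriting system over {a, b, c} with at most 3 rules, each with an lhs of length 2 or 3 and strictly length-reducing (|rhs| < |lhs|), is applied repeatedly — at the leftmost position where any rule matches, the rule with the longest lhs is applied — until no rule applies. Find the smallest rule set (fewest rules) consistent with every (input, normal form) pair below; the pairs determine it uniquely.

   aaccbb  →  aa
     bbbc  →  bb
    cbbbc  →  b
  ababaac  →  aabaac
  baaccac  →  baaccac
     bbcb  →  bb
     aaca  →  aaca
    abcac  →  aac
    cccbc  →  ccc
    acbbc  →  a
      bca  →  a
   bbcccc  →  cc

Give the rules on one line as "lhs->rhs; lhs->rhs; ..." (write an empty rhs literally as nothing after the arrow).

  | aaccbb => aacb => aa
  | bbbc => bb
  | cbbbc => bbc => b
  | ababaac => aabaac

bab->ab; bc->; cb->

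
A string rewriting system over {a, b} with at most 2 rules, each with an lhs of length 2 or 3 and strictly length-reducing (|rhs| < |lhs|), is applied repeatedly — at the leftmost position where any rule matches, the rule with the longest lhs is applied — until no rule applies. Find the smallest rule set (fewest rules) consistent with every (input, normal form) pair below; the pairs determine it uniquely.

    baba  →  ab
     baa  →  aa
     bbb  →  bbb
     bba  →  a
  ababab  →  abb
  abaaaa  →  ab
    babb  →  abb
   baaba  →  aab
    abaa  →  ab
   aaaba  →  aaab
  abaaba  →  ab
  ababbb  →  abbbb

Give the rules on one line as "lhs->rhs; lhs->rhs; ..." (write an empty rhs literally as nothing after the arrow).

  | baba => aba => ab
  | baa => aa
  | bbb
  | bba => ba => a

aba->ab; ba->a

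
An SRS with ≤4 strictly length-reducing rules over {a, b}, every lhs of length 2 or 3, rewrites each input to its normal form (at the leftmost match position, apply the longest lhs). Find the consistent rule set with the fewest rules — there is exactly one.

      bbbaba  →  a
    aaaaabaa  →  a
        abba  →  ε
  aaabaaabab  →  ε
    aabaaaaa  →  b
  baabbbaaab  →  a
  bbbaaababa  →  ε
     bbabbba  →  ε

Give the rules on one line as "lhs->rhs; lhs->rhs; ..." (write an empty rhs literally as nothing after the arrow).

  | bbbaba => baba => bba => a
  | aaaaabaa => aaabaa => abaa => aaa => a
  | abba => aba => aa => ε
  | aaabaaabab => abaaabab => aaaabab => aabab => bab => bb => ε

aa->; ab->a; ba->b; bb->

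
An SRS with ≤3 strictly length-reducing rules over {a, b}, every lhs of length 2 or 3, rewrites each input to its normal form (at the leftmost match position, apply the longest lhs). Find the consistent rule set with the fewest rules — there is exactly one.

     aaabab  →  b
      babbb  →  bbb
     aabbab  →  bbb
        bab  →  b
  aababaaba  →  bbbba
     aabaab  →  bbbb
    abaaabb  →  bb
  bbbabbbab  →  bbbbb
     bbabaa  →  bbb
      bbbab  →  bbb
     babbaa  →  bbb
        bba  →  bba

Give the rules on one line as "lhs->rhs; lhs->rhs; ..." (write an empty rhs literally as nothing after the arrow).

  | aaabab => babab => bab => b
  | babbb => bbb
  | aabbab => bbbab => bbb
  | bab => b

aa->b; ab->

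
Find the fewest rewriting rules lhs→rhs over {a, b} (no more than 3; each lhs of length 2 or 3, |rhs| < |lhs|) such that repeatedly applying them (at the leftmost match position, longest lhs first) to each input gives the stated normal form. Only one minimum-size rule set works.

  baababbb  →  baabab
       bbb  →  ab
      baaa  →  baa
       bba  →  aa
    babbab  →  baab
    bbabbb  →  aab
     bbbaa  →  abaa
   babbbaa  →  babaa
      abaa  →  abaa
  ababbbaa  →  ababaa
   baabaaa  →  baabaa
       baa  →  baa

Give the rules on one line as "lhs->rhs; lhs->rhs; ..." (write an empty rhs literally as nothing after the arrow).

  | baababbb => baabab
  | bbb => ab
  | baaa => baa
  | bba => aa

aaa->aa; abb->a; bb->a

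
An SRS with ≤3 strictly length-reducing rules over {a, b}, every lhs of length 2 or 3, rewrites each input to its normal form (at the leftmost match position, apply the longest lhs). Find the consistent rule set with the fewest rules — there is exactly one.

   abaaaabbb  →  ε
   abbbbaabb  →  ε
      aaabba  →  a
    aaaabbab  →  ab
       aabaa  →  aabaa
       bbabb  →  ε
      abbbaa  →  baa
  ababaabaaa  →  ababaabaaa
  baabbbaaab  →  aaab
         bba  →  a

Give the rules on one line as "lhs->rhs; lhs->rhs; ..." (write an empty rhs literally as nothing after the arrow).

abb->bb; bb->

  | abaaaabbb => abaaabbb => abaabbb => ababbb => abbbb => bbbb => bb => ε
  | abbbbaabb => bbbbaabb => bbaabb => aabb => abb => bb => ε
  | aaabba => aabba => abba => bba => a
  | aaaabbab => aaabbab => aabbab => abbab => bbab => ab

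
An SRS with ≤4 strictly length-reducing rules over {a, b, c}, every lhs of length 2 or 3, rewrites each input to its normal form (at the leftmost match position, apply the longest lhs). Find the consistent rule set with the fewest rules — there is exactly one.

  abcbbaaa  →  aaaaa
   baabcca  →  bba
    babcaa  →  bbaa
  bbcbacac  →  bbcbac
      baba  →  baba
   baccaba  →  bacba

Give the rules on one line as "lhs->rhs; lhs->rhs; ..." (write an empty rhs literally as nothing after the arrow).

abc->b; bbb->aa; ca->

  | abcbbaaa => bbbaaa => aaaaa
  | baabcca => babca => bba
  | babcaa => bbaa
  | bbcbacac => bbcbac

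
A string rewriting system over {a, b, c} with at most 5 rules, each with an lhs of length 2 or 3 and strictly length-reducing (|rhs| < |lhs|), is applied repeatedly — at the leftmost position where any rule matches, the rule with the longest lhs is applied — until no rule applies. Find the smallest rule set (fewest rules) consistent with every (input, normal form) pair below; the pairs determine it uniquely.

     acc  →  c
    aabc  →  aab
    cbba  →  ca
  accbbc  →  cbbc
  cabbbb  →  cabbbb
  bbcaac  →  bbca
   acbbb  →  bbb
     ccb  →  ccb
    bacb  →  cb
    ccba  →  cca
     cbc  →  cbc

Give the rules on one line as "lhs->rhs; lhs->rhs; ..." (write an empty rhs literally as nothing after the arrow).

abc->ab; ac->; ba->a; bac->c

  | acc => c
  | aabc => aab
  | cbba => cba => ca
  | accbbc => cbbc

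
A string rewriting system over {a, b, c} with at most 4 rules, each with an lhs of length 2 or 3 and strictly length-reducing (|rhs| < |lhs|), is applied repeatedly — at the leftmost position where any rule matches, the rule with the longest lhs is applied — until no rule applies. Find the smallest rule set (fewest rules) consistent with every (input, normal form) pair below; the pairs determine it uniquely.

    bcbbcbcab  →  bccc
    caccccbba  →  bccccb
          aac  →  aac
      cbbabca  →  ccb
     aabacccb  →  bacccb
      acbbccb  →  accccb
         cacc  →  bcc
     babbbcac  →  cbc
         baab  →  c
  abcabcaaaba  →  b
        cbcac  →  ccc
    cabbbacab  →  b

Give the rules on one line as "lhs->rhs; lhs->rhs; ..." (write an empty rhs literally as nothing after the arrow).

ab->b; bb->c; bbb->ab; ca->b

  | bcbbcbcab => bcccbcab => bcccbbb => bcccab => bccbb => bccc
  | caccccbba => bccccbba => bccccca => bccccb
  | aac
  | cbbabca => ccabca => cbbca => ccca => ccb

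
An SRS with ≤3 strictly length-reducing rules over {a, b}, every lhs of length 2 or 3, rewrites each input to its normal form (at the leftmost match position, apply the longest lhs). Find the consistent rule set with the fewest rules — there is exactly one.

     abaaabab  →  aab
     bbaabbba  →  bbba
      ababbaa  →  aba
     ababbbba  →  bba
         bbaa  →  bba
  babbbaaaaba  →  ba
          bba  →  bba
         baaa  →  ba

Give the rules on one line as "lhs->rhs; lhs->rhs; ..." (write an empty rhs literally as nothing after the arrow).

abb->b; baa->ba; bab->

  | abaaabab => abaabab => ababab => aab
  | bbaabbba => bbabbba => bbba
  | ababbaa => abaa => aba
  | ababbbba => abbba => bba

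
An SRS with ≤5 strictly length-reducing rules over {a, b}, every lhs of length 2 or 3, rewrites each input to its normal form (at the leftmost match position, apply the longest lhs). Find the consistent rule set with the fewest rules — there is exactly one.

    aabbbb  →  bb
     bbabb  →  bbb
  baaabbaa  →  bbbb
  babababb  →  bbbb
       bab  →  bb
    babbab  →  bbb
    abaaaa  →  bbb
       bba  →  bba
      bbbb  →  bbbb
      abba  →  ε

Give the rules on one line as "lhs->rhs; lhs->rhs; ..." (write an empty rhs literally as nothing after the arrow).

aaa->; ab->b; abb->aa; baa->bb

  | aabbbb => aaabb => bb
  | bbabb => bbaa => bbb
  | baaabbaa => bbabbaa => bbaaaa => bbbaa => bbbb
  | babababb => bbababb => bbbabb => bbbaa => bbbb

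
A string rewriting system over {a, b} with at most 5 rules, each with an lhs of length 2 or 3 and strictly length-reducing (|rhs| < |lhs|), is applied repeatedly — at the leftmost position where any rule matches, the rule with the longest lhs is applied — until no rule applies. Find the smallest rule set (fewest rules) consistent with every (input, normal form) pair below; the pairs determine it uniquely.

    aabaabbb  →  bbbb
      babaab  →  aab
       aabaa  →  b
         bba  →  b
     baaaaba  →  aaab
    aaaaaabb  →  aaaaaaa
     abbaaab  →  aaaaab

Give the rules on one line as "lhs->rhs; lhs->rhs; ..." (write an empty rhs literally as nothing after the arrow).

  | aabaabbb => ababbb => bbbb
  | babaab => baab => aab
  | aabaa => aba => b
  | bba => b

aba->b; abb->aa; ba->; baa->aa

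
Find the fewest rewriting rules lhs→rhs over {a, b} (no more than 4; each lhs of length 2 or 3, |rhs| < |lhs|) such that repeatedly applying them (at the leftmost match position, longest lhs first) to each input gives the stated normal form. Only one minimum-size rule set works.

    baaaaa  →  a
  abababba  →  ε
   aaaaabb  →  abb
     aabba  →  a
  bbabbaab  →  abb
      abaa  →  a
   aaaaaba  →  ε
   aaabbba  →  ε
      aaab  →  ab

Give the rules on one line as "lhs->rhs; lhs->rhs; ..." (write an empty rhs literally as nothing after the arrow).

  | baaaaa => aaa => a
  | abababba => aababba => babba => abba => aba => aa => ε
  | aaaaabb => aaabb => abb
  | aabba => bba => ba => a

aa->; ba->a; baa->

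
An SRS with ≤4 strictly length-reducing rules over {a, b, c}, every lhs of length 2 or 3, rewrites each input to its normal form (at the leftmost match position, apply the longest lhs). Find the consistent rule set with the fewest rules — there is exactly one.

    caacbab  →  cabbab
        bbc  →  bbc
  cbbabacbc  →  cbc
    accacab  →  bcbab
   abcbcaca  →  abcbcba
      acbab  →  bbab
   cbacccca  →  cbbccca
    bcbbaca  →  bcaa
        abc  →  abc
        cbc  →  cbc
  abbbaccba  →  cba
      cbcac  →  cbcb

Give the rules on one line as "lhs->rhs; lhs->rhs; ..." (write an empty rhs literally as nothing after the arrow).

aab->; ac->b; baa->; bbb->a

  | caacbab => cabbab
  | bbc
  | cbbabacbc => cbbabbbc => cbbaac => cbc
  | accacab => bcacab => bcbab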